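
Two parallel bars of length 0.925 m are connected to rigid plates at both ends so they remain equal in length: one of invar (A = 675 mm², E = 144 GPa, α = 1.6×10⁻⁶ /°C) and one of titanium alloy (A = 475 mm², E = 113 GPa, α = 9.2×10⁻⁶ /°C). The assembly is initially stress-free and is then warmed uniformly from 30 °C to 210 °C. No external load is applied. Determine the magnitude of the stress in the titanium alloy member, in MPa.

Equilibrium of a rigid end plate with no external load gives equal and opposite internal forces ±P in the two members. Since α_{titanium alloy} > α_{invar}, heating drives the titanium alloy into compression and the invar into tension.
Equating the net (thermal + elastic) strains gives |α₁ − α₂|·ΔT = P·[1/(A₁E₁) + 1/(A₂E₂)].
|α₁ − α₂|·ΔT = 7.6×10⁻⁶ × 180 = 0.001368.
1/(A₁E₁) + 1/(A₂E₂) = 1/(675×144×10³) + 1/(475×113×10³) = 2.892×10⁻⁸ N⁻¹.
P = 0.001368 / 2.892×10⁻⁸ = 47310 N = 47.31 kN.
σ_{titanium alloy} = P/A₂ = 47310/475 = 99.59 MPa, compressive.

σ ≈ 99.6 MPa (compressive)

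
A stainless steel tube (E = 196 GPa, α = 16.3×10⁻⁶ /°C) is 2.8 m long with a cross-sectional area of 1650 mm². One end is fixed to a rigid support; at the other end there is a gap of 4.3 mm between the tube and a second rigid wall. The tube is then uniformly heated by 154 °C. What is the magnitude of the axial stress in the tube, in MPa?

σ ≈ 191 MPa (compressive)

Unrestrained expansion: δ_free = αΔT L = 16.3×10⁻⁶ × 154 × 2800 = 7.029 mm.
After closing the 4.3 mm clearance, 7.029 − 4.3 = 2.729 mm of expansion remains to be suppressed by the wall.
Compatibility: PL/(AE) = 2.729 mm, so σ = P/A = E × (2.729/2800) = 191 MPa.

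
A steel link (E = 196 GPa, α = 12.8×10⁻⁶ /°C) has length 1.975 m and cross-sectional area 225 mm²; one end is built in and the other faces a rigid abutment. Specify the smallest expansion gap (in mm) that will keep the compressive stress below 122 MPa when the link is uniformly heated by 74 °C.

g ≈ 0.641 mm

With no wall the link would lengthen by αΔT L = 12.8×10⁻⁶ × 74 × 1975 = 1.871 mm.
A stress of 122 MPa corresponds to the wall pushing the link back by σL/E = 122×1975/(196×10³) = 1.229 mm.
So the gap has to take up the difference, g_min = δ_free − σL/E = 1.871 − 1.229 = 0.6414 mm.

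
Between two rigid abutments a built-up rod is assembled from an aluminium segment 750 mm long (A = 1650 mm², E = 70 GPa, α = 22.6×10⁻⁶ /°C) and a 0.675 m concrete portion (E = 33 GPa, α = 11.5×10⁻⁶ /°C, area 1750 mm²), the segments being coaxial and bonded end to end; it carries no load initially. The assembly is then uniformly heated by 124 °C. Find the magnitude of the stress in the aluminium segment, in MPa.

If the supports were absent, the total length change would be Σ αᵢΔT Lᵢ = 22.6×10⁻⁶×124×750 + 11.5×10⁻⁶×124×675 = 3.064 mm.
Since the ends are fixed, an axial force P builds up, equal in every segment, with P · Σ Lᵢ/(AᵢEᵢ) = δ_free.
Σ Lᵢ/(AᵢEᵢ) = 750/(1650×70×10³) + 675/(1750×33×10³) = 1.818×10⁻⁵ mm/N.
Hence P = δ_free / Σ(L/AE) = 3.064/1.818×10⁻⁵ = 168.5 kN (compressive).
σ_{aluminium} = P / A = 168500 / 1650 = 102.1 MPa.

σ ≈ 102 MPa (compressive)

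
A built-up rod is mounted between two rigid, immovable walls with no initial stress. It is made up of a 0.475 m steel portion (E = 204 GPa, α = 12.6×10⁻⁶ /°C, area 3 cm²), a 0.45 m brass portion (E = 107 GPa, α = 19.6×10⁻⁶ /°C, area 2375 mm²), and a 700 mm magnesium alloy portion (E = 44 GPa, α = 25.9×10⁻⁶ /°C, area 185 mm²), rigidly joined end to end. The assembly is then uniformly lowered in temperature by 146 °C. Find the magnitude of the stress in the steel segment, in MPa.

With the walls removed the bar would change length by δ_free = Σ αᵢΔT Lᵢ = 12.6×10⁻⁶×146×475 + 19.6×10⁻⁶×146×450 + 25.9×10⁻⁶×146×700 = 4.809 mm.
The rigid supports impose zero overall length change; the single axial force P common to all segments must satisfy P Σ Lᵢ/(AᵢEᵢ) = δ_free.
Σ Lᵢ/(AᵢEᵢ) = 475/(300×204×10³) + 450/(2375×107×10³) + 700/(185×44×10³) = 9.553×10⁻⁵ mm/N.
Hence P = δ_free / Σ(L/AE) = 4.809/9.553×10⁻⁵ = 50.34 kN (tensile).
σ_{steel} = P / A = 50340 / 300 = 167.8 MPa.

σ ≈ 168 MPa (tensile)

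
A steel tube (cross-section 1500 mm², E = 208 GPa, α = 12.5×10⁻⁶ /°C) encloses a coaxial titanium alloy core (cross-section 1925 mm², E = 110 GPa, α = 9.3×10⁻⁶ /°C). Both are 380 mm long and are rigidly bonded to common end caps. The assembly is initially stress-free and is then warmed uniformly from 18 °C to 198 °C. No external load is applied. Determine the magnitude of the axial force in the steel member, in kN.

The steel has the larger α, so on heating it would change length more than the titanium alloy if both were free. The rigid plates force a common final length, so the steel is put into compression and the titanium alloy into tension, with equal and opposite forces P (no external load).
Setting the final lengths equal and cancelling L: (α₁ − α₂)ΔT = P/(A₁E₁) + P/(A₂E₂).
|α₁ − α₂|·ΔT = 3.2×10⁻⁶ × 180 = 0.000576.
1/(A₁E₁) + 1/(A₂E₂) = 1/(1500×208×10³) + 1/(1925×110×10³) = 7.928×10⁻⁹ N⁻¹.
So P = 0.000576 / 7.928×10⁻⁹ = 72.66 kN.

P ≈ 72.7 kN (compressive in the steel)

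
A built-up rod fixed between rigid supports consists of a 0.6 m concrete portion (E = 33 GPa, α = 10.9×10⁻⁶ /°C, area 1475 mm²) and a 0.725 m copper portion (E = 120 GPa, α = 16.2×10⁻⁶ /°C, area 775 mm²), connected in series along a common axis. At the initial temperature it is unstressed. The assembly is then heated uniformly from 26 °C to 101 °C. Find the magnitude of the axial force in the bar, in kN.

P ≈ 68.2 kN (compressive)

If the supports were absent, the total length change would be Σ αᵢΔT Lᵢ = 10.9×10⁻⁶×75×600 + 16.2×10⁻⁶×75×725 = 1.371 mm.
The rigid supports impose zero overall length change; the single axial force P common to all segments must satisfy P Σ Lᵢ/(AᵢEᵢ) = δ_free.
The series flexibility is Σ Lᵢ/(AᵢEᵢ) = 600/(1475×33×10³) + 725/(775×120×10³) = 2.012×10⁻⁵ mm/N.
P = 1.371 / 2.012×10⁻⁵ = 68150 N = 68.15 kN, compressive.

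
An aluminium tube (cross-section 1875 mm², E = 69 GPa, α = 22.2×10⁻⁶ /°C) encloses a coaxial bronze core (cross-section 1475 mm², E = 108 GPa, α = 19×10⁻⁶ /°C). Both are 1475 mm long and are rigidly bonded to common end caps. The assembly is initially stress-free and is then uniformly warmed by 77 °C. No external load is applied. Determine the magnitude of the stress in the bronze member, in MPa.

Both members must finish at the same length. With the larger α, the aluminium tends to over-expand; the plates restrain it, putting the aluminium in compression and the bronze in tension. With no external load the two internal forces are equal and opposite, magnitude P.
Compatibility of the two members (thermal + elastic change equal): (α₁ − α₂)ΔT = P·[1/(A₁E₁) + 1/(A₂E₂)].
|α₁ − α₂|·ΔT = 3.2×10⁻⁶ × 77 = 0.0002464.
1/(A₁E₁) + 1/(A₂E₂) = 1/(1875×69×10³) + 1/(1475×108×10³) = 1.401×10⁻⁸ N⁻¹.
So P = 0.0002464 / 1.401×10⁻⁸ = 17.59 kN.
σ_{bronze} = P/A₂ = 17590/1475 = 11.93 MPa, tensile.

σ ≈ 11.9 MPa (tensile)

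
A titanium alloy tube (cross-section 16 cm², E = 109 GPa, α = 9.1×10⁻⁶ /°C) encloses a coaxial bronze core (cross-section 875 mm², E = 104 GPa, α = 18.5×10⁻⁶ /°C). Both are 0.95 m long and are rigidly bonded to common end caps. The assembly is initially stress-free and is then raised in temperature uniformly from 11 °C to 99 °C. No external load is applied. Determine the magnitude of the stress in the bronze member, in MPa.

σ ≈ 56.5 MPa (compressive)

The bronze has the larger α, so on heating it would change length more than the titanium alloy if both were free. The rigid plates force a common final length, so the bronze is put into compression and the titanium alloy into tension, with equal and opposite forces P (no external load).
Compatibility of the two members (thermal + elastic change equal): (α₁ − α₂)ΔT = P·[1/(A₁E₁) + 1/(A₂E₂)].
|α₁ − α₂|·ΔT = 9.4×10⁻⁶ × 88 = 0.0008272.
1/(A₁E₁) + 1/(A₂E₂) = 1/(1600×109×10³) + 1/(875×104×10³) = 1.672×10⁻⁸ N⁻¹.
So P = 0.0008272 / 1.672×10⁻⁸ = 49.46 kN.
σ_{bronze} = P/A₂ = 49460/875 = 56.53 MPa, compressive.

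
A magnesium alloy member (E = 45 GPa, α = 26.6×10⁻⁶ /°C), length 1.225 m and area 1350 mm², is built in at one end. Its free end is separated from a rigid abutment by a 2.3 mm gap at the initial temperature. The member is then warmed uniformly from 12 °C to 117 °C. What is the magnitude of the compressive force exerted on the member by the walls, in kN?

Unrestrained expansion: δ_free = αΔT L = 26.6×10⁻⁶ × 105 × 1225 = 3.421 mm.
The gap closes (δ_free > 2.3 mm) and the wall then resists a further 3.421 − 2.3 = 1.121 mm of expansion.
Compatibility: PL/(AE) = 1.121 mm, so σ = P/A = E × (1.121/1225) = 41.2 MPa.
P = σA = 41.2 × 1350 = 55.61 kN.

P ≈ 55.6 kN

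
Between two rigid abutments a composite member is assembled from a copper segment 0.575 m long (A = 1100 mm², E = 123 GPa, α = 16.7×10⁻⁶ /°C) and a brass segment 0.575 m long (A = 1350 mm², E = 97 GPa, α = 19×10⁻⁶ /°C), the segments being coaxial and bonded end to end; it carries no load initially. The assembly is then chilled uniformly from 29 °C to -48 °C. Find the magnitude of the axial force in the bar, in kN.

Free thermal contraction of the whole bar: Σ αᵢΔT Lᵢ = 16.7×10⁻⁶×77×575 + 19×10⁻⁶×77×575 = 1.581 mm.
The walls prevent any net length change, so an axial force P (same in every segment) develops. Compatibility: P · Σ Lᵢ/(AᵢEᵢ) = δ_free.
The series flexibility is Σ Lᵢ/(AᵢEᵢ) = 575/(1100×123×10³) + 575/(1350×97×10³) = 8.641×10⁻⁶ mm/N.
Hence P = δ_free / Σ(L/AE) = 1.581/8.641×10⁻⁶ = 182.9 kN (tensile).

P ≈ 183 kN (tensile)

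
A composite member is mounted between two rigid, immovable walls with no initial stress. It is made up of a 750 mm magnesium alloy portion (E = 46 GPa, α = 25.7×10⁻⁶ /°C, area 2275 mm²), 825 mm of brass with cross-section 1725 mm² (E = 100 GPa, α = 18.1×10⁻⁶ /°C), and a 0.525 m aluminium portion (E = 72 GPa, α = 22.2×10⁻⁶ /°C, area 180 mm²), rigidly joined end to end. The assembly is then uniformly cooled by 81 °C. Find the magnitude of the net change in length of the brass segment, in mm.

|ΔL| ≈ 0.871 mm

If the supports were absent, the total length change would be Σ αᵢΔT Lᵢ = 25.7×10⁻⁶×81×750 + 18.1×10⁻⁶×81×825 + 22.2×10⁻⁶×81×525 = 3.715 mm.
The walls prevent any net length change, so an axial force P (same in every segment) develops. Compatibility: P · Σ Lᵢ/(AᵢEᵢ) = δ_free.
Σ Lᵢ/(AᵢEᵢ) = 750/(2275×46×10³) + 825/(1725×100×10³) + 525/(180×72×10³) = 5.246×10⁻⁵ mm/N.
So P = 3.715 / 5.246×10⁻⁵ = 70.82 kN, tensile.
For the brass segment, free thermal change = 18.1×10⁻⁶×81×825 = 1.21 mm and elastic change from P = 70820×825/(1725×100×10³) = 0.3387 mm; these oppose, so the net change is 0.871 mm (segment shortens).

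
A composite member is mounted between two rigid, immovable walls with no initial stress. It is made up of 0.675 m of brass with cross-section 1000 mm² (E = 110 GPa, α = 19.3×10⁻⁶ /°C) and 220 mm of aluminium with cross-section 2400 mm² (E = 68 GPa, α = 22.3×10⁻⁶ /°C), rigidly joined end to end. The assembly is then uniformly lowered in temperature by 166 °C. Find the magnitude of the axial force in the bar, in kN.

If the supports were absent, the total length change would be Σ αᵢΔT Lᵢ = 19.3×10⁻⁶×166×675 + 22.3×10⁻⁶×166×220 = 2.977 mm.
The walls prevent any net length change, so an axial force P (same in every segment) develops. Compatibility: P · Σ Lᵢ/(AᵢEᵢ) = δ_free.
The series flexibility is Σ Lᵢ/(AᵢEᵢ) = 675/(1000×110×10³) + 220/(2400×68×10³) = 7.484×10⁻⁶ mm/N.
P = 2.977 / 7.484×10⁻⁶ = 397800 N = 397.8 kN, tensile.

P ≈ 398 kN (tensile)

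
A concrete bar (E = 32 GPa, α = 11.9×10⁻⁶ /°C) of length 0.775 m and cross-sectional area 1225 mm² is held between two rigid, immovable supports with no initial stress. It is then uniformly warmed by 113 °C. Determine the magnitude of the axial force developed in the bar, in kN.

The ends cannot move, so σ = EαΔT = 32×10³ × 11.9×10⁻⁶ × 113 = 43.03 MPa.
P = AEαΔT = 1225 × 32×10³ × 11.9×10⁻⁶ × 113 = 52.71 kN (compressive).

P ≈ 52.7 kN (compressive)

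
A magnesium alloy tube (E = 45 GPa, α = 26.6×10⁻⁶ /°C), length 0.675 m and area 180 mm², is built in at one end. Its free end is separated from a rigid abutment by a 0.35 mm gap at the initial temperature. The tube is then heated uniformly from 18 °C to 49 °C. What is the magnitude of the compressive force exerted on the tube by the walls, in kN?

P ≈ 2.48 kN

If the wall were absent the tube would grow by αΔT L = 26.6×10⁻⁶ × 31 × 675 = 0.5566 mm.
This exceeds the 0.35 mm gap, so the wall pushes back. The portion of expansion that must be recovered elastically is δ_free − gap = 0.5566 − 0.35 = 0.2066 mm.
So σ = E(δ_free − g)/L = 45×10³ × 0.2066/675 = 13.77 MPa.
P = σA = 13.77 × 180 = 2.479 kN.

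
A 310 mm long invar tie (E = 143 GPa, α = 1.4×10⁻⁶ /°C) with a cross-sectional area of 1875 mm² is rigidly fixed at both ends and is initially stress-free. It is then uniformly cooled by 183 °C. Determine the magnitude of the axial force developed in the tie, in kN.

Full restraint means ε = 0, so the stress is σ = EαΔT = 143×10³ × 1.4×10⁻⁶ × 183 = 36.64 MPa.
Then P = σA = 36.64 × 1875 mm² = 68.69 kN, tensile.

P ≈ 68.7 kN (tensile)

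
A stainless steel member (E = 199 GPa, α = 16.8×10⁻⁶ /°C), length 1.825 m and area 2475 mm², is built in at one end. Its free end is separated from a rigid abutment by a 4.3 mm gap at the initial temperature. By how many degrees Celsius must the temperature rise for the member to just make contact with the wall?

The gap closes when αΔT L = 4.3 mm, since the member is still unstressed at that instant.
So ΔT = g/(αL) = 4.3/(16.8×10⁻⁶ × 1825) = 140.2 °C.

ΔT ≈ 140 °C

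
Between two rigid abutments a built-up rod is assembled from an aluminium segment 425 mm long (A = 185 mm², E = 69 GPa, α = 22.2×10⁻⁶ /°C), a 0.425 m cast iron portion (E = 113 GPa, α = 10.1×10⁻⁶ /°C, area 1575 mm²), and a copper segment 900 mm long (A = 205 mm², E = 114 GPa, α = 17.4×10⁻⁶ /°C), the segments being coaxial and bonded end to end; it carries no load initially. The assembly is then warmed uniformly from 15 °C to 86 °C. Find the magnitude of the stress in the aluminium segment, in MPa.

σ ≈ 152 MPa (compressive)

Free thermal expansion of the whole bar: Σ αᵢΔT Lᵢ = 22.2×10⁻⁶×71×425 + 10.1×10⁻⁶×71×425 + 17.4×10⁻⁶×71×900 = 2.087 mm.
The walls prevent any net length change, so an axial force P (same in every segment) develops. Compatibility: P · Σ Lᵢ/(AᵢEᵢ) = δ_free.
The series flexibility is Σ Lᵢ/(AᵢEᵢ) = 425/(185×69×10³) + 425/(1575×113×10³) + 900/(205×114×10³) = 7.419×10⁻⁵ mm/N.
P = 2.087 / 7.419×10⁻⁵ = 28120 N = 28.12 kN, compressive.
σ_{aluminium} = P / A = 28120 / 185 = 152 MPa.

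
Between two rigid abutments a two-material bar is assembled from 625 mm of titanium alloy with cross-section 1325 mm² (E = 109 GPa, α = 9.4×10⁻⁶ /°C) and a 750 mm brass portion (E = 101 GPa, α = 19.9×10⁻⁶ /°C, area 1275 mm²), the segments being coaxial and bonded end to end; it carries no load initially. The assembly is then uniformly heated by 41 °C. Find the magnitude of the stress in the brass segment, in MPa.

σ ≈ 65.9 MPa (compressive)

Free thermal expansion of the whole bar: Σ αᵢΔT Lᵢ = 9.4×10⁻⁶×41×625 + 19.9×10⁻⁶×41×750 = 0.8528 mm.
Since the ends are fixed, an axial force P builds up, equal in every segment, with P · Σ Lᵢ/(AᵢEᵢ) = δ_free.
The series flexibility is Σ Lᵢ/(AᵢEᵢ) = 625/(1325×109×10³) + 750/(1275×101×10³) = 1.015×10⁻⁵ mm/N.
P = 0.8528 / 1.015×10⁻⁵ = 84010 N = 84.01 kN, compressive.
σ_{brass} = P / A = 84010 / 1275 = 65.89 MPa.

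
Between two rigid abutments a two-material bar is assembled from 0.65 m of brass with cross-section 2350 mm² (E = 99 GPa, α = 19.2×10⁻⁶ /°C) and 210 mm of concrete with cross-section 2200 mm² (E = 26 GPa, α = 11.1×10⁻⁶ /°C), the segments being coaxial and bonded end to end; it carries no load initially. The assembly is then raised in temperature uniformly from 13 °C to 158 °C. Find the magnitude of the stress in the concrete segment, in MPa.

With the walls removed the bar would change length by δ_free = Σ αᵢΔT Lᵢ = 19.2×10⁻⁶×145×650 + 11.1×10⁻⁶×145×210 = 2.148 mm.
Since the ends are fixed, an axial force P builds up, equal in every segment, with P · Σ Lᵢ/(AᵢEᵢ) = δ_free.
The series flexibility is Σ Lᵢ/(AᵢEᵢ) = 650/(2350×99×10³) + 210/(2200×26×10³) = 6.465×10⁻⁶ mm/N.
Hence P = δ_free / Σ(L/AE) = 2.148/6.465×10⁻⁶ = 332.2 kN (compressive).
σ_{concrete} = P / A = 332200 / 2200 = 151 MPa.

σ ≈ 151 MPa (compressive)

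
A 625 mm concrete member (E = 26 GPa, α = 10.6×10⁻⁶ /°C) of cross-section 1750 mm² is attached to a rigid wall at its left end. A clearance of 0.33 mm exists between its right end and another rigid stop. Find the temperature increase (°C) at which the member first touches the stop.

Contact occurs when the free expansion equals the gap: αΔT L = 0.33 mm.
So ΔT = g/(αL) = 0.33/(10.6×10⁻⁶ × 625) = 49.81 °C.

ΔT ≈ 49.8 °C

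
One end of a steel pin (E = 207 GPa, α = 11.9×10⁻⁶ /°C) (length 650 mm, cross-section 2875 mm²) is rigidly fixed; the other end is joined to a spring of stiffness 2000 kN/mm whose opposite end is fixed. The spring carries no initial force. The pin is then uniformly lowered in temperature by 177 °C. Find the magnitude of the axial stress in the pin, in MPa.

σ ≈ 299 MPa (tensile)

The unrestrained thermal change is αΔT L = 11.9×10⁻⁶ × 177 × 650 = 1.369 mm.
With a force P in the spring, the elastic change of the pin is PL/(AE) and that of the spring is P/k; compatibility requires their sum to equal δ_free.
P [ L/(AE) + 1/k ] = δ_free → P [ 650/(2875×207×10³) + 1/(2000×10³) ] = 1.369.
P = 1.369 / 1.592×10⁻⁶ = 859900 N.
σ = P/A = 859900/2875 = 299.1 MPa.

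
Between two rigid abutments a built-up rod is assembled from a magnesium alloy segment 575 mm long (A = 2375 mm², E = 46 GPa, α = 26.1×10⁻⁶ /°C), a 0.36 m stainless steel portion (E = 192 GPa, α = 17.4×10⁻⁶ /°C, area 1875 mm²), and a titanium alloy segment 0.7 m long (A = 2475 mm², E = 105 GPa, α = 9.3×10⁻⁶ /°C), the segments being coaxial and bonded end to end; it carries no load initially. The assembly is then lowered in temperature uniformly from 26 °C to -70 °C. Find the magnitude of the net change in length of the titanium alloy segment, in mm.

With the walls removed the bar would change length by δ_free = Σ αᵢΔT Lᵢ = 26.1×10⁻⁶×96×575 + 17.4×10⁻⁶×96×360 + 9.3×10⁻⁶×96×700 = 2.667 mm.
Since the ends are fixed, an axial force P builds up, equal in every segment, with P · Σ Lᵢ/(AᵢEᵢ) = δ_free.
Σ Lᵢ/(AᵢEᵢ) = 575/(2375×46×10³) + 360/(1875×192×10³) + 700/(2475×105×10³) = 8.957×10⁻⁶ mm/N.
Hence P = δ_free / Σ(L/AE) = 2.667/8.957×10⁻⁶ = 297.8 kN (tensile).
For the titanium alloy segment, free thermal change = 9.3×10⁻⁶×96×700 = 0.625 mm and elastic change from P = 297800×700/(2475×105×10³) = 0.8021 mm; these oppose, so the net change is 0.177 mm (segment lengthens).

|ΔL| ≈ 0.177 mm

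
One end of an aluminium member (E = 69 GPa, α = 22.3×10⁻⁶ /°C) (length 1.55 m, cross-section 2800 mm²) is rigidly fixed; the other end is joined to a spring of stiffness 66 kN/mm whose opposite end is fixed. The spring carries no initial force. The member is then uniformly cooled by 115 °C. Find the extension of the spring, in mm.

δ ≈ 2.6 mm

The unrestrained thermal change is αΔT L = 22.3×10⁻⁶ × 115 × 1550 = 3.975 mm.
With a force P in the spring, the elastic change of the member is PL/(AE) and that of the spring is P/k; compatibility requires their sum to equal δ_free.
P [ L/(AE) + 1/k ] = δ_free → P [ 1550/(2800×69×10³) + 1/(66×10³) ] = 3.975.
P = 3.975 / 2.317×10⁻⁵ = 171500 N.
Spring extension = P/k = 171500/(66×10³) = 2.599 mm.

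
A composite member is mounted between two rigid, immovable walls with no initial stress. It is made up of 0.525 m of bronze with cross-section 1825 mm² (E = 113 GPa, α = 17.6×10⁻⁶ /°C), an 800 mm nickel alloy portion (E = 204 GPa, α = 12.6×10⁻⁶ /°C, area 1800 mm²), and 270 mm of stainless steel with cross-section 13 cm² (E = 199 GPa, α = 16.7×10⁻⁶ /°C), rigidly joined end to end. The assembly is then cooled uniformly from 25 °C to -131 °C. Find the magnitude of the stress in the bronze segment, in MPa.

σ ≈ 353 MPa (tensile)

If the supports were absent, the total length change would be Σ αᵢΔT Lᵢ = 17.6×10⁻⁶×156×525 + 12.6×10⁻⁶×156×800 + 16.7×10⁻⁶×156×270 = 3.717 mm.
The walls prevent any net length change, so an axial force P (same in every segment) develops. Compatibility: P · Σ Lᵢ/(AᵢEᵢ) = δ_free.
The series flexibility is Σ Lᵢ/(AᵢEᵢ) = 525/(1825×113×10³) + 800/(1800×204×10³) + 270/(1300×199×10³) = 5.768×10⁻⁶ mm/N.
P = 3.717 / 5.768×10⁻⁶ = 644500 N = 644.5 kN, tensile.
σ_{bronze} = P / A = 644500 / 1825 = 353.1 MPa.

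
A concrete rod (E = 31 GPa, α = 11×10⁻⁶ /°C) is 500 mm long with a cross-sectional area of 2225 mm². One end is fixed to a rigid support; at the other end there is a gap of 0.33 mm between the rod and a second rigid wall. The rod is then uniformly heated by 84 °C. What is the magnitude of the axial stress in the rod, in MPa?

σ ≈ 8.18 MPa (compressive)

Free thermal elongation = αΔT L = 11×10⁻⁶ × 84 × 500 = 0.462 mm.
The gap closes (δ_free > 0.33 mm) and the wall then resists a further 0.462 − 0.33 = 0.132 mm of expansion.
Compatibility: PL/(AE) = 0.132 mm, so σ = P/A = E × (0.132/500) = 8.184 MPa.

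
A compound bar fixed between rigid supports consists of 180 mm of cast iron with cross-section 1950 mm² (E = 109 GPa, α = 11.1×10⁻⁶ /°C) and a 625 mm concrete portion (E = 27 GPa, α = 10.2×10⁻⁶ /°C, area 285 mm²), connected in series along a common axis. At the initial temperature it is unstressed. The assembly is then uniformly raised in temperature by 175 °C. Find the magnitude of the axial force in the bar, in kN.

With the walls removed the bar would change length by δ_free = Σ αᵢΔT Lᵢ = 11.1×10⁻⁶×175×180 + 10.2×10⁻⁶×175×625 = 1.465 mm.
The rigid supports impose zero overall length change; the single axial force P common to all segments must satisfy P Σ Lᵢ/(AᵢEᵢ) = δ_free.
Σ Lᵢ/(AᵢEᵢ) = 180/(1950×109×10³) + 625/(285×27×10³) = 8.207×10⁻⁵ mm/N.
So P = 1.465 / 8.207×10⁻⁵ = 17.85 kN, compressive.

P ≈ 17.9 kN (compressive)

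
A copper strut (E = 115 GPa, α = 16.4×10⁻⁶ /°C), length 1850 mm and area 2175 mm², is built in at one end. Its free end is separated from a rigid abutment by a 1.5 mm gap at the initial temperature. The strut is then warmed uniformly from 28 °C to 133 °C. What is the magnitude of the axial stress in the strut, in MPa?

σ ≈ 105 MPa (compressive)

If the wall were absent the strut would grow by αΔT L = 16.4×10⁻⁶ × 105 × 1850 = 3.186 mm.
The gap closes (δ_free > 1.5 mm) and the wall then resists a further 3.186 − 1.5 = 1.686 mm of expansion.
So σ = E(δ_free − g)/L = 115×10³ × 1.686/1850 = 104.8 MPa.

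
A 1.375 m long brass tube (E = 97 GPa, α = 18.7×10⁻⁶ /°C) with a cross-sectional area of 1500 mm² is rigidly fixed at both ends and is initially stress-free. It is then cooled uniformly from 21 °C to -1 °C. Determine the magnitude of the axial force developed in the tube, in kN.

With zero net strain, σ = E·αΔT = 97 GPa × 18.7×10⁻⁶ × 22 = 39.91 MPa.
Then P = σA = 39.91 × 1500 mm² = 59.86 kN, tensile.

P ≈ 59.9 kN (tensile)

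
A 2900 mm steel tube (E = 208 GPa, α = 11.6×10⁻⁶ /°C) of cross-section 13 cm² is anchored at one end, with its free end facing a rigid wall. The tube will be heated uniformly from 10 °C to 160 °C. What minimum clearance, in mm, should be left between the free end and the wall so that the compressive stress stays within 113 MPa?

Free expansion if unrestrained: δ_free = αΔT L = 11.6×10⁻⁶ × 150 × 2900 = 5.046 mm.
At the allowable stress the elastic shortening the wall may impose is σL/E = 113 × 2900 / (208×10³) = 1.575 mm.
So the gap has to take up the difference, g_min = δ_free − σL/E = 5.046 − 1.575 = 3.471 mm.

g ≈ 3.47 mm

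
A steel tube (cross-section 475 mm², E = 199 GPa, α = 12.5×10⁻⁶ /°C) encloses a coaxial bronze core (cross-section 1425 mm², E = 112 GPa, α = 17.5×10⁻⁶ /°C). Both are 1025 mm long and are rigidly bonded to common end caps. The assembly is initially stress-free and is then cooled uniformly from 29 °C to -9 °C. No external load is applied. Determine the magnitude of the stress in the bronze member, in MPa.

σ ≈ 7.92 MPa (tensile)

The bronze has the larger α, so on cooling it would change length more than the steel if both were free. The rigid plates force a common final length, so the bronze is put into tension and the steel into compression, with equal and opposite forces P (no external load).
Compatibility of the two members (thermal + elastic change equal): (α₁ − α₂)ΔT = P·[1/(A₁E₁) + 1/(A₂E₂)].
|α₁ − α₂|·ΔT = 5×10⁻⁶ × 38 = 0.00019.
1/(A₁E₁) + 1/(A₂E₂) = 1/(475×199×10³) + 1/(1425×112×10³) = 1.684×10⁻⁸ N⁻¹.
P = 0.00019 / 1.684×10⁻⁸ = 11280 N = 11.28 kN.
σ_{bronze} = P/A₂ = 11280/1425 = 7.915 MPa, tensile.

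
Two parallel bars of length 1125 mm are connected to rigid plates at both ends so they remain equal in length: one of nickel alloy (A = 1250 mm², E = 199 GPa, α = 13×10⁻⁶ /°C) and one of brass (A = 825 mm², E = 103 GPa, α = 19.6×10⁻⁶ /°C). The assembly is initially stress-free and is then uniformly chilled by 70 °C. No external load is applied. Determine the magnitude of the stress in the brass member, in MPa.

Both members must finish at the same length. With the larger α, the brass tends to over-contract; the plates restrain it, putting the brass in tension and the nickel alloy in compression. With no external load the two internal forces are equal and opposite, magnitude P.
Compatibility of the two members (thermal + elastic change equal): (α₁ − α₂)ΔT = P·[1/(A₁E₁) + 1/(A₂E₂)].
|α₁ − α₂|·ΔT = 6.6×10⁻⁶ × 70 = 0.000462.
1/(A₁E₁) + 1/(A₂E₂) = 1/(1250×199×10³) + 1/(825×103×10³) = 1.579×10⁻⁸ N⁻¹.
P = 0.000462 / 1.579×10⁻⁸ = 29260 N = 29.26 kN.
σ_{brass} = P/A₂ = 29260/825 = 35.47 MPa, tensile.

σ ≈ 35.5 MPa (tensile)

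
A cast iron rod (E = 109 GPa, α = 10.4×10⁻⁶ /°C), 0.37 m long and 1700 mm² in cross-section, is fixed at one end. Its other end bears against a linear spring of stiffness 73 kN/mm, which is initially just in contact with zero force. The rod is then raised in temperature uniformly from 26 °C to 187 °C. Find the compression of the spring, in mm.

δ ≈ 0.541 mm

If the spring were absent the rod would lengthen by αΔT L = 10.4×10⁻⁶ × 161 × 370 = 0.6195 mm.
With a force P in the spring, the elastic change of the rod is PL/(AE) and that of the spring is P/k; compatibility requires their sum to equal δ_free.
P [ L/(AE) + 1/k ] = δ_free → P [ 370/(1700×109×10³) + 1/(73×10³) ] = 0.6195.
P = 0.6195 / 1.57×10⁻⁵ = 39470 N.
Spring compression = P/k = 39470/(73×10³) = 0.5407 mm.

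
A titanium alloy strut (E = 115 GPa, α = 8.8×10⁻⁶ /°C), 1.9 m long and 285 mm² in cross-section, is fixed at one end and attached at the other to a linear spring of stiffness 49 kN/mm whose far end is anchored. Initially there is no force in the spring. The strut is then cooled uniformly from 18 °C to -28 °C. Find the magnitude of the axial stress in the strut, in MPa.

σ ≈ 34.4 MPa (tensile)

If the spring were absent the strut would shorten by αΔT L = 8.8×10⁻⁶ × 46 × 1900 = 0.7691 mm.
With a force P in the spring, the elastic change of the strut is PL/(AE) and that of the spring is P/k; compatibility requires their sum to equal δ_free.
So P = δ_free / [L/(AE) + 1/k] = 0.7691 / [ 1900/(285×115×10³) + 1/(49×10³) ].
P = 0.7691 / 7.838×10⁻⁵ = 9813 N.
σ = P/A = 9813/285 = 34.43 MPa.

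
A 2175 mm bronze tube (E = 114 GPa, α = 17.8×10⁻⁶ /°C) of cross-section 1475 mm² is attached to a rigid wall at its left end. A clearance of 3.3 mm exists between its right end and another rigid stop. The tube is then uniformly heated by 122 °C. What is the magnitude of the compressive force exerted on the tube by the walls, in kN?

If the wall were absent the tube would grow by αΔT L = 17.8×10⁻⁶ × 122 × 2175 = 4.723 mm.
This exceeds the 3.3 mm gap, so the wall pushes back. The portion of expansion that must be recovered elastically is δ_free − gap = 4.723 − 3.3 = 1.423 mm.
So σ = E(δ_free − g)/L = 114×10³ × 1.423/2175 = 74.6 MPa.
P = σA = 74.6 × 1475 = 110 kN.

P ≈ 110 kN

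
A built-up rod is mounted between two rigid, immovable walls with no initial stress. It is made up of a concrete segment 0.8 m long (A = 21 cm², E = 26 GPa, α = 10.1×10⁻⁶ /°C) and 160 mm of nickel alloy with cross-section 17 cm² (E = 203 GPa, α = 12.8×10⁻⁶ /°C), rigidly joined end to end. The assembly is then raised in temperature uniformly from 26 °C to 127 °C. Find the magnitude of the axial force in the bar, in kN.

P ≈ 67.7 kN (compressive)

If the supports were absent, the total length change would be Σ αᵢΔT Lᵢ = 10.1×10⁻⁶×101×800 + 12.8×10⁻⁶×101×160 = 1.023 mm.
The rigid supports impose zero overall length change; the single axial force P common to all segments must satisfy P Σ Lᵢ/(AᵢEᵢ) = δ_free.
Σ Lᵢ/(AᵢEᵢ) = 800/(2100×26×10³) + 160/(1700×203×10³) = 1.512×10⁻⁵ mm/N.
So P = 1.023 / 1.512×10⁻⁵ = 67.67 kN, compressive.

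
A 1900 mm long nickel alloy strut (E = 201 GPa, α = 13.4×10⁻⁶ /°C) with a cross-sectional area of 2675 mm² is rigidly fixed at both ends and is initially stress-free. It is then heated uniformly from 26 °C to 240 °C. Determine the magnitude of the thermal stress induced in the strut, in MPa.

The supports are rigid, so the total axial strain is zero. The restrained thermal strain is ε = αΔT = 13.4×10⁻⁶ × 214 = 2867.6×10⁻⁶.
Hence σ = E·αΔT = 201×10³ × 2867.6×10⁻⁶ = 576.4 MPa, compressive.

σ ≈ 576 MPa (compressive)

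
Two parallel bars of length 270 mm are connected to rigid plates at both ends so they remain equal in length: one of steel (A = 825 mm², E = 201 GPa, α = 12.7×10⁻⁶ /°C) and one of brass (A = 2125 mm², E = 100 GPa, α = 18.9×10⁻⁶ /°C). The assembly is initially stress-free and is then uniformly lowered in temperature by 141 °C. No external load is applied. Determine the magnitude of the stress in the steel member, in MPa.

The brass has the larger α, so on cooling it would change length more than the steel if both were free. The rigid plates force a common final length, so the brass is put into tension and the steel into compression, with equal and opposite forces P (no external load).
Compatibility of the two members (thermal + elastic change equal): (α₁ − α₂)ΔT = P·[1/(A₁E₁) + 1/(A₂E₂)].
|α₁ − α₂|·ΔT = 6.2×10⁻⁶ × 141 = 0.0008742.
1/(A₁E₁) + 1/(A₂E₂) = 1/(825×201×10³) + 1/(2125×100×10³) = 1.074×10⁻⁸ N⁻¹.
So P = 0.0008742 / 1.074×10⁻⁸ = 81.42 kN.
σ_{steel} = P/A₁ = 81420/825 = 98.7 MPa, compressive.

σ ≈ 98.7 MPa (compressive)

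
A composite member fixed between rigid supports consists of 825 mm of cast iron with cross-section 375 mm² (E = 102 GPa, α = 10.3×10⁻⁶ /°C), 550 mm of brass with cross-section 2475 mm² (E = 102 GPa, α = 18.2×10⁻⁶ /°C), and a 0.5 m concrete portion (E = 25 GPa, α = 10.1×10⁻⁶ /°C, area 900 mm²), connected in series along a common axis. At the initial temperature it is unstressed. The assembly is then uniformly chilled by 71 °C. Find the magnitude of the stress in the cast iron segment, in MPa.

σ ≈ 97 MPa (tensile)

Free thermal contraction of the whole bar: Σ αᵢΔT Lᵢ = 10.3×10⁻⁶×71×825 + 18.2×10⁻⁶×71×550 + 10.1×10⁻⁶×71×500 = 1.673 mm.
The rigid supports impose zero overall length change; the single axial force P common to all segments must satisfy P Σ Lᵢ/(AᵢEᵢ) = δ_free.
Σ Lᵢ/(AᵢEᵢ) = 825/(375×102×10³) + 550/(2475×102×10³) + 500/(900×25×10³) = 4.597×10⁻⁵ mm/N.
Hence P = δ_free / Σ(L/AE) = 1.673/4.597×10⁻⁵ = 36.38 kN (tensile).
σ_{cast iron} = P / A = 36380 / 375 = 97.03 MPa.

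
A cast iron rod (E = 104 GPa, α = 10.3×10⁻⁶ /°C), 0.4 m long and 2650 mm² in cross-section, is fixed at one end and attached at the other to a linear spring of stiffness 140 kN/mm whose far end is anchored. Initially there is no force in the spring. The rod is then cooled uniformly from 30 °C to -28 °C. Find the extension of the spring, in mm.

δ ≈ 0.199 mm

If the spring were absent the rod would shorten by αΔT L = 10.3×10⁻⁶ × 58 × 400 = 0.239 mm.
Let P be the tensile force in the spring. The rod extends elastically by PL/(AE) and the spring stretches by P/k; together these equal δ_free.
P [ L/(AE) + 1/k ] = δ_free → P [ 400/(2650×104×10³) + 1/(140×10³) ] = 0.239.
P = 0.239 / 8.594×10⁻⁶ = 27800 N.
Spring extension = P/k = 27800/(140×10³) = 0.1986 mm.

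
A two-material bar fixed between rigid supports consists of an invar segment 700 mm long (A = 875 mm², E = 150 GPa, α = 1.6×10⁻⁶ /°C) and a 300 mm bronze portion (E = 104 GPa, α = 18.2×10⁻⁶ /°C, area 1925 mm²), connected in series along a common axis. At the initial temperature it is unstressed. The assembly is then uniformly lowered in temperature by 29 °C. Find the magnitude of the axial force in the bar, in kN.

P ≈ 27.9 kN (tensile)

If the supports were absent, the total length change would be Σ αᵢΔT Lᵢ = 1.6×10⁻⁶×29×700 + 18.2×10⁻⁶×29×300 = 0.1908 mm.
Since the ends are fixed, an axial force P builds up, equal in every segment, with P · Σ Lᵢ/(AᵢEᵢ) = δ_free.
Σ Lᵢ/(AᵢEᵢ) = 700/(875×150×10³) + 300/(1925×104×10³) = 6.832×10⁻⁶ mm/N.
P = 0.1908 / 6.832×10⁻⁶ = 27930 N = 27.93 kN, tensile.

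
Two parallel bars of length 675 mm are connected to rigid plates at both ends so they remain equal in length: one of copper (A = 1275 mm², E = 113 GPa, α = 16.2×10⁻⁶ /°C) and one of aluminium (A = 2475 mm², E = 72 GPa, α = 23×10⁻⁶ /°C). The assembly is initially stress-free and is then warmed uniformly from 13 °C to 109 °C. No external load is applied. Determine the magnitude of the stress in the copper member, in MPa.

σ ≈ 40.8 MPa (tensile)

Equilibrium of a rigid end plate with no external load gives equal and opposite internal forces ±P in the two members. Since α_{aluminium} > α_{copper}, heating drives the aluminium into compression and the copper into tension.
Equating the net (thermal + elastic) strains gives |α₁ − α₂|·ΔT = P·[1/(A₁E₁) + 1/(A₂E₂)].
|α₁ − α₂|·ΔT = 6.8×10⁻⁶ × 96 = 0.0006528.
1/(A₁E₁) + 1/(A₂E₂) = 1/(1275×113×10³) + 1/(2475×72×10³) = 1.255×10⁻⁸ N⁻¹.
So P = 0.0006528 / 1.255×10⁻⁸ = 52.01 kN.
σ_{copper} = P/A₁ = 52010/1275 = 40.79 MPa, tensile.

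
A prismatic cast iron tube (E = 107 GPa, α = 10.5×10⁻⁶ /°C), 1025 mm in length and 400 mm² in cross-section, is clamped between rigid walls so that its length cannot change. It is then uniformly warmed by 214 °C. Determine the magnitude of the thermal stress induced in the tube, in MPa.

Because both ends are immovable the net strain is zero, and the suppressed thermal strain is αΔT = 10.5×10⁻⁶ × 214 = 2247×10⁻⁶.
σ = EαΔT = 107×10³ × 10.5×10⁻⁶ × 214 = 240.4 MPa (compressive; the tube is trying to expand).

σ ≈ 240 MPa (compressive)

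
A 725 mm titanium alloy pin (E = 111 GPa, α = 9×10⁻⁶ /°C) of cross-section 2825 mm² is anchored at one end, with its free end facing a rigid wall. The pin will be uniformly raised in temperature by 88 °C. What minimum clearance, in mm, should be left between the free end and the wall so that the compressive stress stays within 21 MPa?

g ≈ 0.437 mm

Free expansion if unrestrained: δ_free = αΔT L = 9×10⁻⁶ × 88 × 725 = 0.5742 mm.
At the allowable stress the elastic shortening the wall may impose is σL/E = 21 × 725 / (111×10³) = 0.1372 mm.
So the gap has to take up the difference, g_min = δ_free − σL/E = 0.5742 − 0.1372 = 0.437 mm.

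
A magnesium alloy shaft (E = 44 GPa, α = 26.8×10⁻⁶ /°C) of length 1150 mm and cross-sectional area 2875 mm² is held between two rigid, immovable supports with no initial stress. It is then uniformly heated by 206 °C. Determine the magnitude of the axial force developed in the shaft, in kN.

P ≈ 698 kN (compressive)

Full restraint means ε = 0, so the stress is σ = EαΔT = 44×10³ × 26.8×10⁻⁶ × 206 = 242.9 MPa.
Axial force P = σA = 242.9 × 2875 = 698400 N = 698.4 kN, compressive.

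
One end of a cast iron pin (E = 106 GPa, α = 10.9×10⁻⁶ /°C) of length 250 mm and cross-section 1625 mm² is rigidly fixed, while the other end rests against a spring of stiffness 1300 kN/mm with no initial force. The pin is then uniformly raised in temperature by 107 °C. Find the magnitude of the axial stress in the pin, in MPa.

σ ≈ 80.8 MPa (compressive)

Free thermal expansion: δ_free = αΔT L = 10.9×10⁻⁶ × 107 × 250 = 0.2916 mm.
Let P be the compressive force at the spring. The pin shortens elastically by PL/(AE) and the spring compresses by P/k; together these equal δ_free.
P [ L/(AE) + 1/k ] = δ_free → P [ 250/(1625×106×10³) + 1/(1300×10³) ] = 0.2916.
P = 0.2916 / 2.221×10⁻⁶ = 131300 N.
σ = P/A = 131300/1625 = 80.8 MPa.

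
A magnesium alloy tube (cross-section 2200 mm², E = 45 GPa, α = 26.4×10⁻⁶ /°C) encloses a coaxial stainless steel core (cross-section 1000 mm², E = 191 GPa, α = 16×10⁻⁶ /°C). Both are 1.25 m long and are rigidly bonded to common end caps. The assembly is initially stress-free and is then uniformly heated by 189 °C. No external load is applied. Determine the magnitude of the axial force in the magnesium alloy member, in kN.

P ≈ 128 kN (compressive in the magnesium alloy)

Equilibrium of a rigid end plate with no external load gives equal and opposite internal forces ±P in the two members. Since α_{magnesium alloy} > α_{stainless steel}, heating drives the magnesium alloy into compression and the stainless steel into tension.
Setting the final lengths equal and cancelling L: (α₁ − α₂)ΔT = P/(A₁E₁) + P/(A₂E₂).
|α₁ − α₂|·ΔT = 10.4×10⁻⁶ × 189 = 0.001966.
1/(A₁E₁) + 1/(A₂E₂) = 1/(2200×45×10³) + 1/(1000×191×10³) = 1.534×10⁻⁸ N⁻¹.
So P = 0.001966 / 1.534×10⁻⁸ = 128.2 kN.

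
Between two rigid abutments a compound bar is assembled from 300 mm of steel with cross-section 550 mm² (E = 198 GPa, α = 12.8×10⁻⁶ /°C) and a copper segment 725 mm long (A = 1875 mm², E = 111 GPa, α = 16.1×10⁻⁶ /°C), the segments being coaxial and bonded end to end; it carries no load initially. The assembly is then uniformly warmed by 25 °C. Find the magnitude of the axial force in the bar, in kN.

With the walls removed the bar would change length by δ_free = Σ αᵢΔT Lᵢ = 12.8×10⁻⁶×25×300 + 16.1×10⁻⁶×25×725 = 0.3878 mm.
Since the ends are fixed, an axial force P builds up, equal in every segment, with P · Σ Lᵢ/(AᵢEᵢ) = δ_free.
Σ Lᵢ/(AᵢEᵢ) = 300/(550×198×10³) + 725/(1875×111×10³) = 6.238×10⁻⁶ mm/N.
P = 0.3878 / 6.238×10⁻⁶ = 62170 N = 62.17 kN, compressive.

P ≈ 62.2 kN (compressive)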